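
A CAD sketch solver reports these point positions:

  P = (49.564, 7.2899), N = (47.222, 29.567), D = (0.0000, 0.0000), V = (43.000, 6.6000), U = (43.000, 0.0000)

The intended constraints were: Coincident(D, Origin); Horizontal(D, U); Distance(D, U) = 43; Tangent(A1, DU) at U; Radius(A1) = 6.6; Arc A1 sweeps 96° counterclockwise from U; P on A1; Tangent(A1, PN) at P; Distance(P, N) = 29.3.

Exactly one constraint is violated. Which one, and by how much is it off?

Distance(P, N) = 29.3 — off by 6.90.

D = (0.00, 0.00) ✓; D.y = 0.00, U.y = 0.00 ✓; |DU| = 43.00 ✓; ∠(VU, UD) = 90.00° ✓; |VU| = 6.600 ✓; bearing(V→P) − bearing(V→U) = 96.00° ✓; |VP| = 6.600 ✓; ∠(VP, PN) = 90.00° ✓; |PN| = 22.40 ✗.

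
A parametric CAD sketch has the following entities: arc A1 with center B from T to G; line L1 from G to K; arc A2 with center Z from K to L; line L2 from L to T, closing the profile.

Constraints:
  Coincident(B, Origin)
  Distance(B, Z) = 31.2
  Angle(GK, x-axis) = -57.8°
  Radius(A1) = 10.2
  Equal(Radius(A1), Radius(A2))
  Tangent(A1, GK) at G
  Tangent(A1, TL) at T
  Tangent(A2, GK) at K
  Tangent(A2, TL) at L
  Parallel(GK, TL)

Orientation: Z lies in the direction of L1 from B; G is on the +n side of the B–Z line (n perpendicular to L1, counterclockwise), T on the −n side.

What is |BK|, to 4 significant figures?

32.82

The slot axis is L1's direction at -57.8°, so u = (cos -57.8°, sin -57.8°) = (0.5329, -0.8462) and n = (−sin -57.8°, cos -57.8°) = (0.8462, 0.5329). B is at the origin and Z lies 31.2 along u from B, so Z = 31.2·u = (16.63, -26.40). Tangency of A1 to both parallel lines with radius 10.2 puts G and T at B ± 10.2·n: G = (8.631, 5.435), T = (-8.631, -5.435). Equal radii place K and L the same way about Z: K = Z + 10.2·n = (25.26, -20.97), L = Z − 10.2·n = (7.995, -31.84). Then |BK| = |K − B| = 32.82.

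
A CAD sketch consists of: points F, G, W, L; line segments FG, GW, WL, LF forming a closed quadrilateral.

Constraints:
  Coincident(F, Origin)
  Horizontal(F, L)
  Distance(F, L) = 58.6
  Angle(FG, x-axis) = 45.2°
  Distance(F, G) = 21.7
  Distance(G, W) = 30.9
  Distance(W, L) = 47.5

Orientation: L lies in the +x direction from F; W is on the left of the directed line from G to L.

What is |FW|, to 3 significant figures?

52.5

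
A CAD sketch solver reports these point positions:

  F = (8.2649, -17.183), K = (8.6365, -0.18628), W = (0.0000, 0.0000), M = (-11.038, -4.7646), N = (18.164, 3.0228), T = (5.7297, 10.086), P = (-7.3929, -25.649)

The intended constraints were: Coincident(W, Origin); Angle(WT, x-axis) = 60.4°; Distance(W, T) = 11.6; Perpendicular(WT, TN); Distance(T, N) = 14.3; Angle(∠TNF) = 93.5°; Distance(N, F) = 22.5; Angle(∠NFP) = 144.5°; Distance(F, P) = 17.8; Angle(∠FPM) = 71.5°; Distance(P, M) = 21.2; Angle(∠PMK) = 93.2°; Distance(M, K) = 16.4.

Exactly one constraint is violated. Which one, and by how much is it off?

Distance(M, K) = 16.4 — off by 3.80.

W = (0.00, 0.00) ✓; WT at 60.40° ✓; |WT| = 11.60 ✓; ∠(WT, TN) = 90.00° ✓; |TN| = 14.30 ✓; ∠TNF = 93.50° ✓; |NF| = 22.50 ✓; ∠NFP = 144.5° ✓; |FP| = 17.80 ✓; ∠FPM = 71.50° ✓; |PM| = 21.20 ✓; ∠PMK = 93.20° ✓; |MK| = 20.20 ✗.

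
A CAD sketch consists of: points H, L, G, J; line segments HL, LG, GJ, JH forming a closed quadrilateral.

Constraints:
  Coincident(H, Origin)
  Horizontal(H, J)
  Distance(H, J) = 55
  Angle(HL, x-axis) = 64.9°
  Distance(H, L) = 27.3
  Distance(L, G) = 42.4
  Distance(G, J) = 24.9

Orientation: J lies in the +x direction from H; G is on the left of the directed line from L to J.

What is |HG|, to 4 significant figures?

59.44

H is at the origin; H and J share the same y with |HJ| = 55.0 and J in +x, so J = (55.0, 0). HL runs at 64.9° with |HL| = 27.3, so L = (11.58, 24.72). G is determined by |LG| = 42.4 and |GJ| = 24.9 together: it lies at the intersection of circle(L, 42.4) and circle(J, 24.9). With |LJ| = 49.96, the foot of the radical line on LJ is 36.77 from L and the perpendicular offset is √(42.4² − 36.77²) = 21.12. Taking the left-of-LJ solution: G = (53.98, 24.88).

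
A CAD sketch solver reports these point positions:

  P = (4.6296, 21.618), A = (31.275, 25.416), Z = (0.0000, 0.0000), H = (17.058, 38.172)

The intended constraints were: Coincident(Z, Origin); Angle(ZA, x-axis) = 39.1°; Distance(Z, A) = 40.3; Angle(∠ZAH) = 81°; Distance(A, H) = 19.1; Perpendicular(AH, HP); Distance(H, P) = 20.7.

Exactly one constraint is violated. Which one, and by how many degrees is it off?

Perpendicular(AH, HP) — off by 5.00°.

Z = (0.00, 0.00) ✓; ZA at 39.10° ✓; |ZA| = 40.30 ✓; ∠ZAH = 81.00° ✓; |AH| = 19.10 ✓; ∠(AH, HP) = 95.00° ✗; |HP| = 20.70 ✓.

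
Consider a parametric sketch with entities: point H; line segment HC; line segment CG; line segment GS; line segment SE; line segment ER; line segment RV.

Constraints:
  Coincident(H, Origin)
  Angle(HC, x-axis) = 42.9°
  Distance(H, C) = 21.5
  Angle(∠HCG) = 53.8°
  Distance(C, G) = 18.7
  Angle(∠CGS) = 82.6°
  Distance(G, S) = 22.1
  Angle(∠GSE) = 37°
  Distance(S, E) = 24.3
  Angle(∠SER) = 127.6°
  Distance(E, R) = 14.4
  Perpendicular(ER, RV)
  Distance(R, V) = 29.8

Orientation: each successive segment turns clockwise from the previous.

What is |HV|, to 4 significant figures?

30.34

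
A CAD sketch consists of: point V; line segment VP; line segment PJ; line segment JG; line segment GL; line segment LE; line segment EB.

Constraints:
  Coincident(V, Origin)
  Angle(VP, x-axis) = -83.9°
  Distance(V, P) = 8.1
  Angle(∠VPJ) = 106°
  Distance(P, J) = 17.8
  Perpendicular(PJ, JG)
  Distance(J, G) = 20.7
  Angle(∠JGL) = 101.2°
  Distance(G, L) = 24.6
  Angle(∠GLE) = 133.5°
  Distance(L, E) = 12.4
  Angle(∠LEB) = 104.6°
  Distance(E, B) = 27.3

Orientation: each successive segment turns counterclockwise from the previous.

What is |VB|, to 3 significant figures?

15.7

V is at the origin; VP runs at -83.9° with length 8.1, so P = (0.861, -8.05). ∠VPJ = 106.0° gives PJ at -9.90° from the x-axis; with |PJ| = 17.8, J = (18.4, -11.1). PJ ⟂ JG, so JG runs at 80.1°; with |JG| = 20.7, G = (22.0, 9.28). ∠JGL = 101.2° gives GL at 159° from the x-axis; with |GL| = 24.6, L = (-0.996, 18.1). ∠GLE = 133.5° gives LE at -155° from the x-axis; with |LE| = 12.4, E = (-12.2, 12.8). ∠LEB = 104.6° gives EB at -79.2° from the x-axis; with |EB| = 27.3, B = (-7.08, -14.0). Then |VB| = |B − V| = 15.7.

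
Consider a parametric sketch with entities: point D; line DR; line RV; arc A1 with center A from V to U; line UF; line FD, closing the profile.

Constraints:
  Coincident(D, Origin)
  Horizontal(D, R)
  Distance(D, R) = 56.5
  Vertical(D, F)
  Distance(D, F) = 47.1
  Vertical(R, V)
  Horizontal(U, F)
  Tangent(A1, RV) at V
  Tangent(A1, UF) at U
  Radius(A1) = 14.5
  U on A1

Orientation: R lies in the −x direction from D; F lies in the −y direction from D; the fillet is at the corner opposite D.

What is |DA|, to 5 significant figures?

53.167

D and F share the same x with |DF| = 47.1 and F on the −y side, so F = (0.0000, -47.100). The virtual corner opposite D is at (-56.500, -47.100). Since A1 is tangent to RV there, AV ⟂ RV and the tangent condition forces AU to be normal to UF, with radius 14.5, so the center A sits 14.5 in from both sides at A = (-42.000, -32.600). Then |DA| = |A − D| = 53.167.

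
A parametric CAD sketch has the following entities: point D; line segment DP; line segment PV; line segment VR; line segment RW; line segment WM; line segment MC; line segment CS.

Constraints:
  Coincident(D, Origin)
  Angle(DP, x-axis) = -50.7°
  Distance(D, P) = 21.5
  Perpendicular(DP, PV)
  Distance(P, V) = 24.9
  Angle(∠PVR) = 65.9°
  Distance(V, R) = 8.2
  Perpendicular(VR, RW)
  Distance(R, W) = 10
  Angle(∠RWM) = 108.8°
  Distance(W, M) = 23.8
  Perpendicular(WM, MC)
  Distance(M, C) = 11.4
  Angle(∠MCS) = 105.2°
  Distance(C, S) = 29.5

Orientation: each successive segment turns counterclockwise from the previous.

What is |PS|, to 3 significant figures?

32.6

D is at the origin; DP runs at -50.7° with length 21.5, so P = (13.6, -16.6). The perpendicularity gives PV at right angles to DP, so PV runs at 39.3°; with |PV| = 24.9, V = (32.9, -0.866). ∠PVR = 65.9° gives VR at 153° from the x-axis; with |VR| = 8.2, R = (25.6, 2.81). VR ⟂ RW, so RW runs at -117°; with |RW| = 10.0, W = (21.1, -6.14). ∠RWM = 108.8° gives WM at -45.4° from the x-axis; with |WM| = 23.8, M = (37.8, -23.1). WM is perpendicular to MC, so MC runs at 44.6°; with |MC| = 11.4, C = (45.9, -15.1). ∠MCS = 105.2° gives CS at 119° from the x-axis; with |CS| = 29.5, S = (31.4, 10.6). Then |PS| = |S − P| = 32.6.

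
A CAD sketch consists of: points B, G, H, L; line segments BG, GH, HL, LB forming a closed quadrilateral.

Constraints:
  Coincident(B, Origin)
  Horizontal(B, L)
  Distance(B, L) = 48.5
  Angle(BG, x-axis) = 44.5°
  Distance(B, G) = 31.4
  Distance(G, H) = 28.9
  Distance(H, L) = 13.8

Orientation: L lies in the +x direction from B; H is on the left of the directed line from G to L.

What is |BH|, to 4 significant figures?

51.92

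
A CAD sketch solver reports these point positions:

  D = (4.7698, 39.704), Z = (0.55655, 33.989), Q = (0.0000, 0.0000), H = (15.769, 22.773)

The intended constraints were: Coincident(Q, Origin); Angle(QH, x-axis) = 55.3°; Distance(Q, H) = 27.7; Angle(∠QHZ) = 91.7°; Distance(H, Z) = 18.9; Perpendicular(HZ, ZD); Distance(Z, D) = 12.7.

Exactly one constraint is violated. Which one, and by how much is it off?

Distance(Z, D) = 12.7 — off by 5.60.

Q = (0.00, 0.00) ✓; QH at 55.30° ✓; |QH| = 27.70 ✓; ∠QHZ = 91.70° ✓; |HZ| = 18.90 ✓; ∠(HZ, ZD) = 90.00° ✓; |ZD| = 7.100 ✗.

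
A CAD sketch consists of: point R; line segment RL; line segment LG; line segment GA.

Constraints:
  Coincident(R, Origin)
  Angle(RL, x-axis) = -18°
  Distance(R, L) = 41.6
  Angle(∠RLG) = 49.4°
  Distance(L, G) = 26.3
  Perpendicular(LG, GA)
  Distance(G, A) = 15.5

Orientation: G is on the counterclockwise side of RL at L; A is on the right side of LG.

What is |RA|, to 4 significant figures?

47.09

∠RLG = 49.4°, so LG runs at -18.0° + (180° − 49.4°) = 112.6° from the x-axis; with |LG| = 26.3, G = L + 26.3·(cos 112.6°, sin 112.6°) = (29.46, 11.43). LG ⟂ GA; with |GA| = 15.5 on the right of LG, A = G + 15.5·(0.9232, 0.3843) = (43.77, 17.38). Then |RA| = |A − R| = 47.09.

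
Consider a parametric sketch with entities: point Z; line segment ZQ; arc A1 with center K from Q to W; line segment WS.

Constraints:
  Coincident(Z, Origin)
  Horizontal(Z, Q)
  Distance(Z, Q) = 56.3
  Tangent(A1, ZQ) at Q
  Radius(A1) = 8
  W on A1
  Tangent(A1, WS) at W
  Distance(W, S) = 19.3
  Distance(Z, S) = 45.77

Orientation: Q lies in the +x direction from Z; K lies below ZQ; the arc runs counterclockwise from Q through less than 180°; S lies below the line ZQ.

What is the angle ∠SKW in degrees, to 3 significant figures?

67.5°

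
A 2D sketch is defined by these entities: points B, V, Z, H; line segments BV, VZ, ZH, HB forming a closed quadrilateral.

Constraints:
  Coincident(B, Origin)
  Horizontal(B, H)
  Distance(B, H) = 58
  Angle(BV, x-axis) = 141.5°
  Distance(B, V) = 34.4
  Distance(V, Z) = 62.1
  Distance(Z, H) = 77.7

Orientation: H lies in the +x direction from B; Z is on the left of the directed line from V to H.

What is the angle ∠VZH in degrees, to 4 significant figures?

76.68°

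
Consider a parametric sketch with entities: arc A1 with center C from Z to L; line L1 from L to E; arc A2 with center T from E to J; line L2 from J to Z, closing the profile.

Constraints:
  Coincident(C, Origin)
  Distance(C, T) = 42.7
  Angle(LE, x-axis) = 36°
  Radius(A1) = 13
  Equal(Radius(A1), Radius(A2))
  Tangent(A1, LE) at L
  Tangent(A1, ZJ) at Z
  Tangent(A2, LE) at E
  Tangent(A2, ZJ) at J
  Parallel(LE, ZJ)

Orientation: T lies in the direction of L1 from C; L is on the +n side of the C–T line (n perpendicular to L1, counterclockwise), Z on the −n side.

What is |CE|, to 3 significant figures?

44.6

The slot axis is L1's direction at 36.0°, so u = (cos 36.0°, sin 36.0°) = (0.809, 0.588) and n = (−sin 36.0°, cos 36.0°) = (-0.588, 0.809). C is at the origin and T lies 42.7 along u from C, so T = 42.7·u = (34.5, 25.1). Tangency of A1 to both parallel lines with radius 13.0 puts L and Z at C ± 13.0·n: L = (-7.64, 10.5), Z = (7.64, -10.5). Equal radii place E and J the same way about T: E = T + 13.0·n = (26.9, 35.6), J = T − 13.0·n = (42.2, 14.6). Then |CE| = |E − C| = 44.6.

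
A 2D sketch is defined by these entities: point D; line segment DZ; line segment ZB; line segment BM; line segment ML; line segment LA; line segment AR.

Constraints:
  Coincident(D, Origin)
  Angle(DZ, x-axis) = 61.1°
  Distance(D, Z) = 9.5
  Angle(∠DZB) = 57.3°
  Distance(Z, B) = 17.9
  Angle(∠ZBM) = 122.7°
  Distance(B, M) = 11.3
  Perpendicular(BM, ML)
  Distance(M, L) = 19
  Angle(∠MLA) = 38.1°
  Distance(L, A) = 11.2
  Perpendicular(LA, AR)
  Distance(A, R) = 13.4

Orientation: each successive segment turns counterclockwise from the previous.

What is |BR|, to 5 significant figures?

15.057

D is at the origin; DZ runs at 61.1° with length 9.5, so Z = (4.5912, 8.3169). ∠DZB = 57.3° gives ZB at -176.20° from the x-axis; with |ZB| = 17.9, B = (-13.269, 7.1306). ∠ZBM = 122.7° gives BM at -118.90° from the x-axis; with |BM| = 11.3, M = (-18.731, -2.7621). The perpendicularity gives ML at right angles to BM, so ML runs at -28.900°; with |ML| = 19.0, L = (-2.0967, -11.945). ∠MLA = 38.1° gives LA at 113.00° from the x-axis; with |LA| = 11.2, A = (-6.4729, -1.6348). The perpendicularity gives AR at right angles to LA, so AR runs at -157.00°; with |AR| = 13.4, R = (-18.808, -6.8706). Then |BR| = |R − B| = 15.057.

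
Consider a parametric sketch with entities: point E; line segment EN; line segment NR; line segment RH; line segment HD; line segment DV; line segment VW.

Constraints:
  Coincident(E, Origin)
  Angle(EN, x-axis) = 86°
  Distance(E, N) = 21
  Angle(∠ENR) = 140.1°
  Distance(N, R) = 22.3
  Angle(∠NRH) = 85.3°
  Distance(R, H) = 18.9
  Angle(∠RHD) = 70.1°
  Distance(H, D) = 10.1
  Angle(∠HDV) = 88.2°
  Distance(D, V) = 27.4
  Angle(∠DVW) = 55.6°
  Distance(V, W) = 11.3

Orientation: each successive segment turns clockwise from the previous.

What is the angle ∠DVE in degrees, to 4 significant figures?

33.21°

E is at the origin; EN runs at 86.0° with length 21.0, so N = (1.465, 20.95). ∠ENR = 140.1° gives NR at 46.10° from the x-axis; with |NR| = 22.3, R = (16.93, 37.02). ∠NRH = 85.3° gives RH at -48.60° from the x-axis; with |RH| = 18.9, H = (29.43, 22.84). ∠RHD = 70.1° gives HD at -158.5° from the x-axis; with |HD| = 10.1, D = (20.03, 19.14). ∠HDV = 88.2° gives DV at 109.7° from the x-axis; with |DV| = 27.4, V = (10.79, 44.93). Then cos ∠DVE = VD·VE / (|VD||VE|), giving 33.21°.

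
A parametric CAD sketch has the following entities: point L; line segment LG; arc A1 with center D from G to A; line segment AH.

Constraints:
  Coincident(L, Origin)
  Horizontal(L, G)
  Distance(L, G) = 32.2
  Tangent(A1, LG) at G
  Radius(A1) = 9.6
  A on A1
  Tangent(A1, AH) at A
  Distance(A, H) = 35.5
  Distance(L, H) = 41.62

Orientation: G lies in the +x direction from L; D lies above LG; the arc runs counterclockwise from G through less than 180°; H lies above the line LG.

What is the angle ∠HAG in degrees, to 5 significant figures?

110.31°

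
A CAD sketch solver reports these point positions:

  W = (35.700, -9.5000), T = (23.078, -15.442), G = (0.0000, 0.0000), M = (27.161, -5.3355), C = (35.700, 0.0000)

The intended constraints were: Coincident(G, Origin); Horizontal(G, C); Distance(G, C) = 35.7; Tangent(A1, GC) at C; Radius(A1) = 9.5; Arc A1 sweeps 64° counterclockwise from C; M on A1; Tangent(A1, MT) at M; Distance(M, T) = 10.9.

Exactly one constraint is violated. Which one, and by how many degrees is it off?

Tangent(A1, MT) at M — off by 4.00°.

G = (0.00, 0.00) ✓; G.y = 0.00, C.y = 0.00 ✓; |GC| = 35.70 ✓; ∠(WC, CG) = 90.00° ✓; |WC| = 9.500 ✓; bearing(W→M) − bearing(W→C) = 64.00° ✓; |WM| = 9.500 ✓; ∠(WM, MT) = 86.00° ✗; |MT| = 10.90 ✓.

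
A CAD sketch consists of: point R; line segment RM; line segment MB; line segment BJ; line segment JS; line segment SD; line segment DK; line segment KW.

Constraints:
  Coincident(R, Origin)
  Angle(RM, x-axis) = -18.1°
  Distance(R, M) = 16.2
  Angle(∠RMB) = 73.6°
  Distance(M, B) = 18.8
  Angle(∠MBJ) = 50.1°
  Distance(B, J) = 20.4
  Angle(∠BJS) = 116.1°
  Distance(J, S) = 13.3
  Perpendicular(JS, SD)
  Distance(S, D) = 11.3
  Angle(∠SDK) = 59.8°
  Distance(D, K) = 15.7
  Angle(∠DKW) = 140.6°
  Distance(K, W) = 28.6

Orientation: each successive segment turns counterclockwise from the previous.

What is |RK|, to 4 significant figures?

3.834

R is at the origin; RM runs at -18.1° with length 16.2, so M = (15.40, -5.033). ∠RMB = 73.6° gives MB at 88.30° from the x-axis; with |MB| = 18.8, B = (15.96, 13.76). ∠MBJ = 50.1° gives BJ at -141.8° from the x-axis; with |BJ| = 20.4, J = (-0.07540, 1.143). ∠BJS = 116.1° gives JS at -77.90° from the x-axis; with |JS| = 13.3, S = (2.713, -11.86). JS is perpendicular to SD, so SD runs at 12.10°; with |SD| = 11.3, D = (13.76, -9.493). ∠SDK = 59.8° gives DK at 132.3° from the x-axis; with |DK| = 15.7, K = (3.195, 2.120). Then |RK| = |K − R| = 3.834.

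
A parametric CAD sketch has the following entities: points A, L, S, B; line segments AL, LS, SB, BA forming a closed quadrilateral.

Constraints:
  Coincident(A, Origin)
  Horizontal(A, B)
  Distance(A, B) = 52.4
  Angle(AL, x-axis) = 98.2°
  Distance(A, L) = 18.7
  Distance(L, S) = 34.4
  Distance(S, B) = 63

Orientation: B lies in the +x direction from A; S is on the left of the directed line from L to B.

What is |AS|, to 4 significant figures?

50.83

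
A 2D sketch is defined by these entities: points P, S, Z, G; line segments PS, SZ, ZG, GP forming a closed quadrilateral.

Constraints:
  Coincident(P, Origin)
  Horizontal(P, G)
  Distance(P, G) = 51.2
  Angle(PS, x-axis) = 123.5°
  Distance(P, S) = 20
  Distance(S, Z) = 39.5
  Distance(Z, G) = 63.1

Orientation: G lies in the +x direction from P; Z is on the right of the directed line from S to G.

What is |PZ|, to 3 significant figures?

23.9

Checks: |SZ| = 39.50 ✓; |ZG| = 63.10 ✓.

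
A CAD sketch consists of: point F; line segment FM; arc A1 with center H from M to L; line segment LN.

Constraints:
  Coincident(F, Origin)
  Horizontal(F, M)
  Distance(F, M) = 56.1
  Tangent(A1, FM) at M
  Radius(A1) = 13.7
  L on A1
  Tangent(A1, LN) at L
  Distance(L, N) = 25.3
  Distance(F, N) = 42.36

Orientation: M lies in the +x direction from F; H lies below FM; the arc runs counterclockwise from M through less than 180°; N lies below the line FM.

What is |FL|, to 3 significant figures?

44.8

Checks: |HL| = 13.70 ✓; ∠(HL, LN) = 90.00° ✓; |LN| = 25.30 ✓; |FN| = 42.36 ✓.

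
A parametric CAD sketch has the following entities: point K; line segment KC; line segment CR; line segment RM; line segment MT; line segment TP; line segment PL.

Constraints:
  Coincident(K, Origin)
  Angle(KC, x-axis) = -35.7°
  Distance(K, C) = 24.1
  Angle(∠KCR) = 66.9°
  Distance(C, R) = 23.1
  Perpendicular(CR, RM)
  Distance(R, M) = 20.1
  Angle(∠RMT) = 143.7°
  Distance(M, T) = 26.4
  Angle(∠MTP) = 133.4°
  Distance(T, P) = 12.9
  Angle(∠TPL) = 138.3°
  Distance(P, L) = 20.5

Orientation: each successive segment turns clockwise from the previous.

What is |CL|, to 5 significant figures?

38.401

∠MTP = 133.4° gives TP at 38.300° from the x-axis; with |TP| = 12.9, P = (1.8704, 25.454). ∠TPL = 138.3° gives PL at -3.4000° from the x-axis; with |PL| = 20.5, L = (22.334, 24.238). Then |CL| = |L − C| = 38.401.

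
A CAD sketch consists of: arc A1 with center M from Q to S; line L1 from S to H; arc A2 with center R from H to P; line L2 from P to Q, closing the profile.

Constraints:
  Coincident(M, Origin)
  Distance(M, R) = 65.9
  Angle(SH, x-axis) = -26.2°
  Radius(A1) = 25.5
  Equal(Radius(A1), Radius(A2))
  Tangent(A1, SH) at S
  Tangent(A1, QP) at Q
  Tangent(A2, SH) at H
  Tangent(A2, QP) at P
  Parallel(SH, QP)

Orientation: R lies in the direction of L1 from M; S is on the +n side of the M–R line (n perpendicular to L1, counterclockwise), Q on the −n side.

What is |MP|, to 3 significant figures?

70.7

The slot axis is L1's direction at -26.2°, so u = (cos -26.2°, sin -26.2°) = (0.897, -0.442) and n = (−sin -26.2°, cos -26.2°) = (0.442, 0.897). M is at the origin and R lies 65.9 along u from M, so R = 65.9·u = (59.1, -29.1). Tangency of A1 to both parallel lines with radius 25.5 puts S and Q at M ± 25.5·n: S = (11.3, 22.9), Q = (-11.3, -22.9). Equal radii place H and P the same way about R: H = R + 25.5·n = (70.4, -6.22), P = R − 25.5·n = (47.9, -52.0). Then |MP| = |P − M| = 70.7.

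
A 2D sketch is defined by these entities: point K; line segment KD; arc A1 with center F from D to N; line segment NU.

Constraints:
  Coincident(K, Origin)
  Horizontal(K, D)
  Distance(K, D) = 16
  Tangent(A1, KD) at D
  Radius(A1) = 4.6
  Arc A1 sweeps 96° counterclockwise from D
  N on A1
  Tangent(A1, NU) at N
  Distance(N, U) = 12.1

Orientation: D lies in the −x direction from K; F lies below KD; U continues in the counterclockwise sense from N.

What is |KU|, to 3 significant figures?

25.8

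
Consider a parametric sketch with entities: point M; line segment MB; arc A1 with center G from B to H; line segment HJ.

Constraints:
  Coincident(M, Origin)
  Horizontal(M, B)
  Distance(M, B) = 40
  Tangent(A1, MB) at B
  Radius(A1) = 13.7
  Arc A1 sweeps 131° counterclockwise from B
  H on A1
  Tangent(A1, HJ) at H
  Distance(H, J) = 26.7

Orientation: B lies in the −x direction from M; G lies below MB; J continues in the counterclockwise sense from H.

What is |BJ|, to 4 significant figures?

43.44

M is at the origin; MB is horizontal with |MB| = 40.0 and B on the −x side, so B = (-40.00, 0.000). The tangent condition forces GB to be normal to MB, so G = B + (0, -13.7) = (-40.00, -13.70). On A1, B sits at bearing 90° from G; a 131° counterclockwise sweep puts H at bearing 221°, so H = G + 13.7·(cos 221°, sin 221°) = (-50.34, -22.69). Since A1 is tangent to HJ there, GH ⟂ HJ, so HJ runs along (−sin 221°, cos 221°); with |HJ| = 26.7, J = (-32.82, -42.84). Then |BJ| = |J − B| = 43.44.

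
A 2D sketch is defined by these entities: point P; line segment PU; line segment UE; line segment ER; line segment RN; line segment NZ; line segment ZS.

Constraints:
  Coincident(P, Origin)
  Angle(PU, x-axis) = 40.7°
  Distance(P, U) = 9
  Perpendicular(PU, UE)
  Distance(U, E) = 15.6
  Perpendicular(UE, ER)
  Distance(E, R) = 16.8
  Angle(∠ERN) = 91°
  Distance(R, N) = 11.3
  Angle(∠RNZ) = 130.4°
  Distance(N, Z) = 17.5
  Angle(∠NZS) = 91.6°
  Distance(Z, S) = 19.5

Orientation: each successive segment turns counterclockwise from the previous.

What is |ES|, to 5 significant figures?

12.768

P is at the origin; PU runs at 40.7° with length 9.0, so U = (6.8232, 5.8689). The perpendicularity gives UE at right angles to PU, so UE runs at 130.70°; with |UE| = 15.6, E = (-3.3495, 17.696). UE is perpendicular to ER, so ER runs at -139.30°; with |ER| = 16.8, R = (-16.086, 6.7405). ∠ERN = 91.0° gives RN at -50.300° from the x-axis; with |RN| = 11.3, N = (-8.8681, -1.9537). ∠RNZ = 130.4° gives NZ at -0.70000° from the x-axis; with |NZ| = 17.5, Z = (8.6306, -2.1675). ∠NZS = 91.6° gives ZS at 87.700° from the x-axis; with |ZS| = 19.5, S = (9.4132, 17.317). Then |ES| = |S − E| = 12.768.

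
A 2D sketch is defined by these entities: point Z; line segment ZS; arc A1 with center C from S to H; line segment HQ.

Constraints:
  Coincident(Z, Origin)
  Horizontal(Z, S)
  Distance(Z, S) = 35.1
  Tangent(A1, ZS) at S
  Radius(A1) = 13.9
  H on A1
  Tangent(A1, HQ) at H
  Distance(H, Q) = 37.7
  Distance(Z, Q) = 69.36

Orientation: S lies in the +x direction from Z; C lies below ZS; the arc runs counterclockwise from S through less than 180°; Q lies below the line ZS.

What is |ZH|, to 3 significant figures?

32.1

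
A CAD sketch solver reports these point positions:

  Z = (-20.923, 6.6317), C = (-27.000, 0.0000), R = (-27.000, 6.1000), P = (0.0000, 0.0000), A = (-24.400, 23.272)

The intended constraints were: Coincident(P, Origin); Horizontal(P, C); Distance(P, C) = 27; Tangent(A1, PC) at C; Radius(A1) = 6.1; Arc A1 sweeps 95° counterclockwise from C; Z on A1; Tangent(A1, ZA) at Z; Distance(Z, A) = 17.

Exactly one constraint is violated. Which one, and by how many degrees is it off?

Tangent(A1, ZA) at Z — off by 6.80°.

P = (0.00, 0.00) ✓; P.y = 0.00, C.y = 0.00 ✓; |PC| = 27.00 ✓; ∠(RC, CP) = 90.00° ✓; |RC| = 6.100 ✓; bearing(R→Z) − bearing(R→C) = 95.00° ✓; |RZ| = 6.100 ✓; ∠(RZ, ZA) = 83.20° ✗; |ZA| = 17.00 ✓.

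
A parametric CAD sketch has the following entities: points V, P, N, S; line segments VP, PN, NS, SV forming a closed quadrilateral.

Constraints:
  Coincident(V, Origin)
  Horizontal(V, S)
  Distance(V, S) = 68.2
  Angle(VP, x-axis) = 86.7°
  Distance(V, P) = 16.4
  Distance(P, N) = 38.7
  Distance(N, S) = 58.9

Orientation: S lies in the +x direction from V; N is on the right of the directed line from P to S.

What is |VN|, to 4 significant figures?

24.18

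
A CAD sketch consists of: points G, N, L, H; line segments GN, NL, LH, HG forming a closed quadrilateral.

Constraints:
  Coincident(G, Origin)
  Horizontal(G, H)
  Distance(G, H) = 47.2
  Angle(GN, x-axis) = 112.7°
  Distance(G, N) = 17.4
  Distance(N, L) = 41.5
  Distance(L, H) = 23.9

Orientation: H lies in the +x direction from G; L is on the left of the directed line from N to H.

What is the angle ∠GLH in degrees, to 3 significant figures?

91.5°

Checks: |NL| = 41.50 ✓; |LH| = 23.90 ✓.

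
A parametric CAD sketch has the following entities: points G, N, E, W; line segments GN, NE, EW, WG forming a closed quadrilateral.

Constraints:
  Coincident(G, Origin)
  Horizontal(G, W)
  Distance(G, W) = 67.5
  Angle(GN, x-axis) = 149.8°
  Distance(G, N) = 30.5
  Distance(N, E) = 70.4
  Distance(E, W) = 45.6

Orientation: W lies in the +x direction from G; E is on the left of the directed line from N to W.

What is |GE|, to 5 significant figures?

54.893

G is at the origin; GW is horizontal with |GW| = 67.5 and W in +x, so W = (67.5, 0). GN runs at 149.8° with |GN| = 30.5, so N = (-26.360, 15.342). E is determined by |NE| = 70.4 and |EW| = 45.6 together: it lies at the intersection of circle(N, 70.4) and circle(W, 45.6). With |NW| = 95.106, the foot of the radical line on NW is 62.677 from N and the perpendicular offset is √(70.4² − 62.677²) = 32.058. Taking the left-of-NW solution: E = (40.667, 36.870).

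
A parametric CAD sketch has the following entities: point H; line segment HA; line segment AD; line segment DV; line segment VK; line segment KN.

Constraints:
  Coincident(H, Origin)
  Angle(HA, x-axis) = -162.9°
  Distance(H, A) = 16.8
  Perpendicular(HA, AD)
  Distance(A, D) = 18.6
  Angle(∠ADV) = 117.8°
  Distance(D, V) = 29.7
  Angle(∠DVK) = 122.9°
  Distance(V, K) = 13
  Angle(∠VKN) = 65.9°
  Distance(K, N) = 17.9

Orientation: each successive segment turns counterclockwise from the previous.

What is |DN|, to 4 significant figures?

23.46

∠DVK = 122.9° gives VK at 46.40° from the x-axis; with |VK| = 13.0, K = (27.56, -18.82). ∠VKN = 65.9° gives KN at 160.5° from the x-axis; with |KN| = 17.9, N = (10.69, -12.84). Then |DN| = |N − D| = 23.46.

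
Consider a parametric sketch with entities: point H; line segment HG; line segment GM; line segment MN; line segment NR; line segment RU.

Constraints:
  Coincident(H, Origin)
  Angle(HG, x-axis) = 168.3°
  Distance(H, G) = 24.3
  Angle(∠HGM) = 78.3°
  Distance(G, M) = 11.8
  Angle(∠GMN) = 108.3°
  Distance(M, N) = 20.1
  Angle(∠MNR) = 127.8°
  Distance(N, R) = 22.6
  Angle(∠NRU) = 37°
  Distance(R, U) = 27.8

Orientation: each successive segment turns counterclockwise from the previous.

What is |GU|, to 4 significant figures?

10.85

H is at the origin; HG runs at 168.3° with length 24.3, so G = (-23.80, 4.928). ∠HGM = 78.3° gives GM at -90.00° from the x-axis; with |GM| = 11.8, M = (-23.80, -6.872). ∠GMN = 108.3° gives MN at -18.30° from the x-axis; with |MN| = 20.1, N = (-4.712, -13.18). ∠MNR = 127.8° gives NR at 33.90° from the x-axis; with |NR| = 22.6, R = (14.05, -0.5785). ∠NRU = 37.0° gives RU at 176.9° from the x-axis; with |RU| = 27.8, U = (-13.71, 0.9249). Then |GU| = |U − G| = 10.85.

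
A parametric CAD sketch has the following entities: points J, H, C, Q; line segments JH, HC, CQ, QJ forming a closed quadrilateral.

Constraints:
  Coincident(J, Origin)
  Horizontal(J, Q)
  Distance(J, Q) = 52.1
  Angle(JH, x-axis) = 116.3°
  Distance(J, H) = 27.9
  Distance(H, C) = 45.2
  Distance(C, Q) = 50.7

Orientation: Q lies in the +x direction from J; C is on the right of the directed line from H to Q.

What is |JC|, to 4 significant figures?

17.54

J is at the origin; JQ is horizontal with |JQ| = 52.1 and Q in +x, so Q = (52.1, 0). JH runs at 116.3° with |JH| = 27.9, so H = (-12.36, 25.01). C is determined by |HC| = 45.2 and |CQ| = 50.7 together: it lies at the intersection of circle(H, 45.2) and circle(Q, 50.7). With |HQ| = 69.14, the foot of the radical line on HQ is 30.76 from H and the perpendicular offset is √(45.2² − 30.76²) = 33.12. Taking the right-of-HQ solution: C = (4.332, -16.99).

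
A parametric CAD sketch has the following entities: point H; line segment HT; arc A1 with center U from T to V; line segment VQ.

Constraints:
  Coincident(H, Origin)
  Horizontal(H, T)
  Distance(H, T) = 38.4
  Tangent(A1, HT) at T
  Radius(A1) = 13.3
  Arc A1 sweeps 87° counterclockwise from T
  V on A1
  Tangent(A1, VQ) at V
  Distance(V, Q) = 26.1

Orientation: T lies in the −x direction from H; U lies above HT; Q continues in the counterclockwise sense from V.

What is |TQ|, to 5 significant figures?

41.350

H is at the origin; HT is horizontal with |HT| = 38.4 and T on the −x side, so T = (-38.400, 0.0000). A1 meets HT tangentially, so UT is at right angles to HT, so U = T + (0, 13.3) = (-38.400, 13.300). On A1, T sits at bearing -90° from U; an 87° counterclockwise sweep puts V at bearing -3°, so V = U + 13.3·(cos -3°, sin -3°) = (-25.118, 12.604). A1 meets VQ tangentially, so UV is at right angles to VQ, so VQ runs along (−sin -3°, cos -3°); with |VQ| = 26.1, Q = (-23.752, 38.668). Then |TQ| = |Q − T| = 41.350.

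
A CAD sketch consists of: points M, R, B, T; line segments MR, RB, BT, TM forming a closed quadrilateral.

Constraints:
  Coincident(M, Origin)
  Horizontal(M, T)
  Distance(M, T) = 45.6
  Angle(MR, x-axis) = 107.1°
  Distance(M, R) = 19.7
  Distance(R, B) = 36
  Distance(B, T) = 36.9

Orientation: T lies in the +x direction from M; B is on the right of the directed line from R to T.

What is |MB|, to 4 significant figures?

17.05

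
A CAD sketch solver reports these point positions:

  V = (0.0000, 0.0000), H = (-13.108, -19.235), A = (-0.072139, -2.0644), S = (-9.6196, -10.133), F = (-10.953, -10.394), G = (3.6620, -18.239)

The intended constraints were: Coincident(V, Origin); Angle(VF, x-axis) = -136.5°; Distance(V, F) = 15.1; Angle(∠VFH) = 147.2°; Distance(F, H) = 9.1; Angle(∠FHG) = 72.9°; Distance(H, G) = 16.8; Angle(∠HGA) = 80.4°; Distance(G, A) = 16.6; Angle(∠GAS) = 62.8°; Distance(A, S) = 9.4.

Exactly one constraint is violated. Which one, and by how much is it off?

Distance(A, S) = 9.4 — off by 3.10.

V = (0.00, 0.00) ✓; VF at -136.5° ✓; |VF| = 15.10 ✓; ∠VFH = 147.2° ✓; |FH| = 9.100 ✓; ∠FHG = 72.90° ✓; |HG| = 16.80 ✓; ∠HGA = 80.40° ✓; |GA| = 16.60 ✓; ∠GAS = 62.80° ✓; |AS| = 12.50 ✗.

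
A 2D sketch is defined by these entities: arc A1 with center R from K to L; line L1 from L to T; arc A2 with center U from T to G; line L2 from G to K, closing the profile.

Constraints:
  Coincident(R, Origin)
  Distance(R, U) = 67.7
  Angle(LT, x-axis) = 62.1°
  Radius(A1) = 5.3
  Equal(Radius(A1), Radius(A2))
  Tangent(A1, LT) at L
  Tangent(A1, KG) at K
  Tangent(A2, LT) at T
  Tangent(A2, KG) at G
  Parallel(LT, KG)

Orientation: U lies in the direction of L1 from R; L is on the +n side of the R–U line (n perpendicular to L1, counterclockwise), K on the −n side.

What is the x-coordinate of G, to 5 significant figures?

36.363

Tangency of A1 to both parallel lines with radius 5.3 puts L and K at R ± 5.3·n: L = (-4.6840, 2.4800), K = (4.6840, -2.4800). Equal radii place T and G the same way about U: T = U + 5.3·n = (26.995, 62.311), G = U − 5.3·n = (36.363, 57.351). So G.x = 36.363.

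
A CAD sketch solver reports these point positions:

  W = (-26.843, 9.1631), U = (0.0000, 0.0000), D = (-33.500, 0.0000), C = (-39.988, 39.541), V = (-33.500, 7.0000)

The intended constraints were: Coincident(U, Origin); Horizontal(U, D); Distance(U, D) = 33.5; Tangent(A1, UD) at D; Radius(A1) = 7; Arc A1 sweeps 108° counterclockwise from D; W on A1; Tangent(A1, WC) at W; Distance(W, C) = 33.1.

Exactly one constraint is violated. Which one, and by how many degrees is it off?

Tangent(A1, WC) at W — off by 5.40°.

U = (0.00, 0.00) ✓; U.y = 0.00, D.y = 0.00 ✓; |UD| = 33.50 ✓; ∠(VD, DU) = 90.00° ✓; |VD| = 7.000 ✓; bearing(V→W) − bearing(V→D) = 108.0° ✓; |VW| = 7.000 ✓; ∠(VW, WC) = 84.60° ✗; |WC| = 33.10 ✓.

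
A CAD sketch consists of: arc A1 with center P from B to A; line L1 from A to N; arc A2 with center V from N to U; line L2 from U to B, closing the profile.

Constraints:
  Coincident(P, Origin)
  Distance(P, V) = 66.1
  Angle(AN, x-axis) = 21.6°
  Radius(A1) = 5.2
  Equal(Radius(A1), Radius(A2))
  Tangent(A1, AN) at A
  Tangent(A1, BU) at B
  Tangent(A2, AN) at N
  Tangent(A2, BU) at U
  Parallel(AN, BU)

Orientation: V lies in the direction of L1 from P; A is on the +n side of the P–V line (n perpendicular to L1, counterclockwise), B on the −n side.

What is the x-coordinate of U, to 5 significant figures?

63.372

The slot axis is L1's direction at 21.6°, so u = (cos 21.6°, sin 21.6°) = (0.92978, 0.36812) and n = (−sin 21.6°, cos 21.6°) = (-0.36812, 0.92978). P is at the origin and V lies 66.1 along u from P, so V = 66.1·u = (61.458, 24.333). Tangency of A1 to both parallel lines with radius 5.2 puts A and B at P ± 5.2·n: A = (-1.9142, 4.8348), B = (1.9142, -4.8348). Equal radii place N and U the same way about V: N = V + 5.2·n = (59.544, 29.168), U = V − 5.2·n = (63.372, 19.498). So U.x = 63.372.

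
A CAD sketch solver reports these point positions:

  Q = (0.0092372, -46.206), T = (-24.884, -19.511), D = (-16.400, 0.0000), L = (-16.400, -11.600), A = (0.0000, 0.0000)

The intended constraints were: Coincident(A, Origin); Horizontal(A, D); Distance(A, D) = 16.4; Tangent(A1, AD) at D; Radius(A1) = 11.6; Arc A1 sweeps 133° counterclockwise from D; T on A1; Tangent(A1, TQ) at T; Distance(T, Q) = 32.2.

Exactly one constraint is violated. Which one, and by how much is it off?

Distance(T, Q) = 32.2 — off by 4.30.

A = (0.00, 0.00) ✓; A.y = 0.00, D.y = 0.00 ✓; |AD| = 16.40 ✓; ∠(LD, DA) = 90.00° ✓; |LD| = 11.60 ✓; bearing(L→T) − bearing(L→D) = 133.0° ✓; |LT| = 11.60 ✓; ∠(LT, TQ) = 90.00° ✓; |TQ| = 36.50 ✗.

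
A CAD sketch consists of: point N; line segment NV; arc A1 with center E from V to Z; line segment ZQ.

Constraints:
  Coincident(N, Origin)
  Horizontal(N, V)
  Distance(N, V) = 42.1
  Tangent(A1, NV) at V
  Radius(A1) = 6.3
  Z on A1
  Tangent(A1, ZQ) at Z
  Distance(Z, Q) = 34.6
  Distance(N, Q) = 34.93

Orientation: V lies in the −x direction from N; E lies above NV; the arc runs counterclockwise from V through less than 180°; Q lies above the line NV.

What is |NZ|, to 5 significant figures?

37.085

N is at the origin; N and V share the same y with |NV| = 42.1 and V on the −x side, so V = (-42.100, 0.0000). Tangency of A1 to NV means the radius EV is perpendicular to NV, so E = V + (0, 6.3) = (-42.100, 6.3000). Since EZ ⟂ ZQ (tangency), |EQ| = √(6.3² + 34.6²) = 35.169 regardless of where Z sits on A1. So Q lies on both circle(N, 34.93) and circle(E, 35.169); the above-NV intersection is Q = (-16.734, 30.661). Z is the foot of the tangent from Q: Z = (-36.993, 2.6113).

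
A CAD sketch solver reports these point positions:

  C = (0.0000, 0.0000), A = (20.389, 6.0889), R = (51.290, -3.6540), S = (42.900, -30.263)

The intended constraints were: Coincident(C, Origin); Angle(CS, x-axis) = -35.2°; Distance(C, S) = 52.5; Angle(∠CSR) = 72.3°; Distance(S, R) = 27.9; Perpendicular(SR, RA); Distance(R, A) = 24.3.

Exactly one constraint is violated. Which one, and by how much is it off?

Distance(R, A) = 24.3 — off by 8.10.

C = (0.00, 0.00) ✓; CS at -35.20° ✓; |CS| = 52.50 ✓; ∠CSR = 72.30° ✓; |SR| = 27.90 ✓; ∠(SR, RA) = 90.00° ✓; |RA| = 32.40 ✗.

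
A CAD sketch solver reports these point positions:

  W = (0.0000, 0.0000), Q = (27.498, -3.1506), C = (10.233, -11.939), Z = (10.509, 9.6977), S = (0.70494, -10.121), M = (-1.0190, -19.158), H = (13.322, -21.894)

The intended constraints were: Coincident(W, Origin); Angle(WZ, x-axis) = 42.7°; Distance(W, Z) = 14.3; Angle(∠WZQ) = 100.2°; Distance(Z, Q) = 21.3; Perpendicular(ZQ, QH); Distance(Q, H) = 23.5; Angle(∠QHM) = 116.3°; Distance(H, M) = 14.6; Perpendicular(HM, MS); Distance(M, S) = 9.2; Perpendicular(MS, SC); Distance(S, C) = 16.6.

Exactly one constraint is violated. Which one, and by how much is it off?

Distance(S, C) = 16.6 — off by 6.90.

W = (0.00, 0.00) ✓; WZ at 42.70° ✓; |WZ| = 14.30 ✓; ∠WZQ = 100.2° ✓; |ZQ| = 21.30 ✓; ∠(ZQ, QH) = 90.00° ✓; |QH| = 23.50 ✓; ∠QHM = 116.3° ✓; |HM| = 14.60 ✓; ∠(HM, MS) = 90.00° ✓; |MS| = 9.200 ✓; ∠(MS, SC) = 90.00° ✓; |SC| = 9.700 ✗.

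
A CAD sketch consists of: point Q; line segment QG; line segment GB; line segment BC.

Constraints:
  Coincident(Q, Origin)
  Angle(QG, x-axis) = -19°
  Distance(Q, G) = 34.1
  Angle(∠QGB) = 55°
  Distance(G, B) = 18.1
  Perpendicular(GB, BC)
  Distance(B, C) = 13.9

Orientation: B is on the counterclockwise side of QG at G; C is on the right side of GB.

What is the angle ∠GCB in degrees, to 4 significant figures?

52.48°

Q is at the origin; QG runs at -19.0° with length 34.1, so G = 34.1·(cos -19.0°, sin -19.0°) = (32.24, -11.10). ∠QGB = 55.0°, so GB runs at -19.0° + (180° − 55.0°) = 106.0° from the x-axis; with |GB| = 18.1, B = G + 18.1·(cos 106.0°, sin 106.0°) = (27.25, 6.297). GB ⟂ BC; with |BC| = 13.9 on the right of GB, C = B + 13.9·(0.9613, 0.2756) = (40.61, 10.13). Then cos ∠GCB = CG·CB / (|CG||CB|), giving 52.48°.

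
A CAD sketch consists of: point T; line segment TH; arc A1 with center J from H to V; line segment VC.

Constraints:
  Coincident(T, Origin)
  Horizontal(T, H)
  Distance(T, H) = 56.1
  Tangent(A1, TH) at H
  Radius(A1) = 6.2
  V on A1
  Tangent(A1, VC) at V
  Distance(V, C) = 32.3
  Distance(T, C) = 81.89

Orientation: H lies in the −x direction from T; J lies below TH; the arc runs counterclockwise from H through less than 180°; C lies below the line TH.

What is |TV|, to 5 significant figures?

61.879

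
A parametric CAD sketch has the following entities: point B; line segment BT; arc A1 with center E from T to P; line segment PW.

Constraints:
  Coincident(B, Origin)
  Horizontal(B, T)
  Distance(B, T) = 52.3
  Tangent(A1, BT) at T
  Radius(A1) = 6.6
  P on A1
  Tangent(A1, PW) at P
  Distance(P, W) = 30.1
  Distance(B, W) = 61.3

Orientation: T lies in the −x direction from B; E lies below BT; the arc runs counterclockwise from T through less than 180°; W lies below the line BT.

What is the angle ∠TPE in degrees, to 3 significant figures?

35.5°

B is at the origin; B and T share the same y with |BT| = 52.3 and T on the −x side, so T = (-52.3, 0.00). Tangency of A1 to BT means the radius ET is perpendicular to BT, so E = T + (0, -6.6) = (-52.3, -6.60). Since EP ⟂ PW (tangency), |EW| = √(6.6² + 30.1²) = 30.8 regardless of where P sits on A1. So W lies on both circle(B, 61.3) and circle(E, 30.8); the below-BT intersection is W = (-48.7, -37.2). P is the foot of the tangent from W: P = (-58.5, -8.75).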